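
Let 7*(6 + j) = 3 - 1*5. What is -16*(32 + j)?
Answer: -2880/7 ≈ -411.43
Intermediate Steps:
j = -44/7 (j = -6 + (3 - 1*5)/7 = -6 + (3 - 5)/7 = -6 + (⅐)*(-2) = -6 - 2/7 = -44/7 ≈ -6.2857)
-16*(32 + j) = -16*(32 - 44/7) = -16*180/7 = -2880/7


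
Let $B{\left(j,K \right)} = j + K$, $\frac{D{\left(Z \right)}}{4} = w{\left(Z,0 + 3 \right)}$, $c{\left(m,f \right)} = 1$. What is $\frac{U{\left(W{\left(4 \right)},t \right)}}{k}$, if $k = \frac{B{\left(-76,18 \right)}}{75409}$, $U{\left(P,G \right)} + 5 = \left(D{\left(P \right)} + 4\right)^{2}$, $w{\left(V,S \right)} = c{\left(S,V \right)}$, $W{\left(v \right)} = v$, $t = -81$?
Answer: $- \frac{4449131}{58} \approx -76709.0$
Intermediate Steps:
$w{\left(V,S \right)} = 1$
$D{\left(Z \right)} = 4$ ($D{\left(Z \right)} = 4 \cdot 1 = 4$)
$B{\left(j,K \right)} = K + j$
$U{\left(P,G \right)} = 59$ ($U{\left(P,G \right)} = -5 + \left(4 + 4\right)^{2} = -5 + 8^{2} = -5 + 64 = 59$)
$k = - \frac{58}{75409}$ ($k = \frac{18 - 76}{75409} = \left(-58\right) \frac{1}{75409} = - \frac{58}{75409} \approx -0.00076914$)
$\frac{U{\left(W{\left(4 \right)},t \right)}}{k} = \frac{59}{- \frac{58}{75409}} = 59 \left(- \frac{75409}{58}\right) = - \frac{4449131}{58}$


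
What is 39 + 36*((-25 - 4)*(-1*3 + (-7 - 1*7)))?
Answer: 17787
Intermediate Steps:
39 + 36*((-25 - 4)*(-1*3 + (-7 - 1*7))) = 39 + 36*(-29*(-3 + (-7 - 7))) = 39 + 36*(-29*(-3 - 14)) = 39 + 36*(-29*(-17)) = 39 + 36*493 = 39 + 17748 = 17787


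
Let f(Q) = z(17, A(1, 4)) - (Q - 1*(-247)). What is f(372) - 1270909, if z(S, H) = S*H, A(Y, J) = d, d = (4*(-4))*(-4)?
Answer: -1270440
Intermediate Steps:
d = 64 (d = -16*(-4) = 64)
A(Y, J) = 64
z(S, H) = H*S
f(Q) = 841 - Q (f(Q) = 64*17 - (Q - 1*(-247)) = 1088 - (Q + 247) = 1088 - (247 + Q) = 1088 + (-247 - Q) = 841 - Q)
f(372) - 1270909 = (841 - 1*372) - 1270909 = (841 - 372) - 1270909 = 469 - 1270909 = -1270440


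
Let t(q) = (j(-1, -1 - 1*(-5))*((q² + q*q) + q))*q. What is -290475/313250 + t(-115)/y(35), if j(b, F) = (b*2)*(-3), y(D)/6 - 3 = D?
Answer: -9486964943/119035 ≈ -79699.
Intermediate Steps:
y(D) = 18 + 6*D
j(b, F) = -6*b (j(b, F) = (2*b)*(-3) = -6*b)
t(q) = q*(6*q + 12*q²) (t(q) = ((-6*(-1))*((q² + q*q) + q))*q = (6*((q² + q²) + q))*q = (6*(2*q² + q))*q = (6*(q + 2*q²))*q = (6*q + 12*q²)*q = q*(6*q + 12*q²))
-290475/313250 + t(-115)/y(35) = -290475/313250 + ((-115)²*(6 + 12*(-115)))/(18 + 6*35) = -290475*1/313250 + (13225*(6 - 1380))/(18 + 210) = -11619/12530 + (13225*(-1374))/228 = -11619/12530 - 18171150*1/228 = -11619/12530 - 3028525/38 = -9486964943/119035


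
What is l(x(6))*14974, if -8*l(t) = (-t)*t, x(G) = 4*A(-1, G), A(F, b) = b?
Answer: 1078128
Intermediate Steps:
x(G) = 4*G
l(t) = t**2/8 (l(t) = -(-t)*t/8 = -(-1)*t**2/8 = t**2/8)
l(x(6))*14974 = ((4*6)**2/8)*14974 = ((1/8)*24**2)*14974 = ((1/8)*576)*14974 = 72*14974 = 1078128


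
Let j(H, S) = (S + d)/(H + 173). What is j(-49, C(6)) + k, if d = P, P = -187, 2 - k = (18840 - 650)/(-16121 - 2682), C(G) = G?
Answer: 3515361/2331572 ≈ 1.5077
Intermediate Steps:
k = 55796/18803 (k = 2 - (18840 - 650)/(-16121 - 2682) = 2 - 18190/(-18803) = 2 - 18190*(-1)/18803 = 2 - 1*(-18190/18803) = 2 + 18190/18803 = 55796/18803 ≈ 2.9674)
d = -187
j(H, S) = (-187 + S)/(173 + H) (j(H, S) = (S - 187)/(H + 173) = (-187 + S)/(173 + H))
j(-49, C(6)) + k = (-187 + 6)/(173 - 49) + 55796/18803 = -181/124 + 55796/18803 = 3515361/2331572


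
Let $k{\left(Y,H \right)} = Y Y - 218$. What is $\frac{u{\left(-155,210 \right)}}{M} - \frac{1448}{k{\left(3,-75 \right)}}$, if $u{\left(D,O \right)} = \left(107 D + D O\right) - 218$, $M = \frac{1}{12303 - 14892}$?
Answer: $\frac{26704959101}{209} \approx 1.2777 \cdot 10^{8}$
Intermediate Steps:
$M = - \frac{1}{2589}$ ($M = \frac{1}{-2589} = - \frac{1}{2589} \approx -0.00038625$)
$k{\left(Y,H \right)} = -218 + Y^{2}$ ($k{\left(Y,H \right)} = Y^{2} - 218 = -218 + Y^{2}$)
$u{\left(D,O \right)} = -218 + 107 D + D O$
$\frac{u{\left(-155,210 \right)}}{M} - \frac{1448}{k{\left(3,-75 \right)}} = \frac{-218 + 107 \left(-155\right) - 32550}{- \frac{1}{2589}} - \frac{1448}{-218 + 3^{2}} = \left(-218 - 16585 - 32550\right) \left(-2589\right) - \frac{1448}{-218 + 9} = \left(-49353\right) \left(-2589\right) - \frac{1448}{-209} = 127774917 - - \frac{1448}{209} = 127774917 + \frac{1448}{209} = \frac{26704959101}{209}$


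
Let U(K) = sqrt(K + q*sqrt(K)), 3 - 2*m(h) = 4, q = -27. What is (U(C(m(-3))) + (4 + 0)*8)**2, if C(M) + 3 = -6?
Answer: (32 + 3*sqrt(-1 - 9*I))**2 ≈ 1400.3 - 511.51*I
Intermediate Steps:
m(h) = -1/2 (m(h) = 3/2 - 1/2*4 = 3/2 - 2 = -1/2)
C(M) = -9 (C(M) = -3 - 6 = -9)
U(K) = sqrt(K - 27*sqrt(K))
(U(C(m(-3))) + (4 + 0)*8)**2 = (sqrt(-9 - 81*I) + (4 + 0)*8)**2 = (sqrt(-9 - 81*I) + 4*8)**2 = (sqrt(-9 - 81*I) + 32)**2 = (32 + sqrt(-9 - 81*I))**2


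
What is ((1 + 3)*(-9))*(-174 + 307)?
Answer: -4788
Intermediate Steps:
((1 + 3)*(-9))*(-174 + 307) = (4*(-9))*133 = -36*133 = -4788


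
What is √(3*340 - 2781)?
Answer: I*√1761 ≈ 41.964*I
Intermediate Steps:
√(3*340 - 2781) = √(1020 - 2781) = √(-1761) = I*√1761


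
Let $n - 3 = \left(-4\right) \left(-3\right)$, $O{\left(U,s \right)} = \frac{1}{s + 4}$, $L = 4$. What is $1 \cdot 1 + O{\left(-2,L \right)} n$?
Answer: $\frac{23}{8} \approx 2.875$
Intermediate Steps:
$O{\left(U,s \right)} = \frac{1}{4 + s}$
$n = 15$ ($n = 3 - -12 = 3 + 12 = 15$)
$1 \cdot 1 + O{\left(-2,L \right)} n = 1 \cdot 1 + \frac{1}{4 + 4} \cdot 15 = 1 + \frac{1}{8} \cdot 15 = 1 + \frac{15}{8} = \frac{23}{8}$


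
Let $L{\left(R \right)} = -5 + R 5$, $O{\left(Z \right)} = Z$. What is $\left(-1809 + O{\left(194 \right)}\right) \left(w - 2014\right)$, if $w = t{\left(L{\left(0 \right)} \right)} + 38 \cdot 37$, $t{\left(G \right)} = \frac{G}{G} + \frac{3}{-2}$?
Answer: $\frac{1965455}{2} \approx 9.8273 \cdot 10^{5}$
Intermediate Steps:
$L{\left(R \right)} = -5 + 5 R$
$t{\left(G \right)} = - \frac{1}{2}$ ($t{\left(G \right)} = 1 + 3 \left(- \frac{1}{2}\right) = 1 - \frac{3}{2} = - \frac{1}{2}$)
$w = \frac{2811}{2}$ ($w = - \frac{1}{2} + 38 \cdot 37 = - \frac{1}{2} + 1406 = \frac{2811}{2} \approx 1405.5$)
$\left(-1809 + O{\left(194 \right)}\right) \left(w - 2014\right) = \left(-1809 + 194\right) \left(\frac{2811}{2} - 2014\right) = \left(-1615\right) \left(- \frac{1217}{2}\right) = \frac{1965455}{2}$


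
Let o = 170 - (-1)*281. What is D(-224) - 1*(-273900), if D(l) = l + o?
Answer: 274127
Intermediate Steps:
o = 451 (o = 170 - 1*(-281) = 170 + 281 = 451)
D(l) = 451 + l (D(l) = l + 451 = 451 + l)
D(-224) - 1*(-273900) = (451 - 224) - 1*(-273900) = 227 + 273900 = 274127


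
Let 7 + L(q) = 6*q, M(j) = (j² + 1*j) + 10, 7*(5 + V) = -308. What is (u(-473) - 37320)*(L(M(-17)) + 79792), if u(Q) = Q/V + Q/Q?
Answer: -148952829366/49 ≈ -3.0399e+9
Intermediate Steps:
V = -49 (V = -5 + (⅐)*(-308) = -5 - 44 = -49)
M(j) = 10 + j + j² (M(j) = (j² + j) + 10 = (j + j²) + 10 = 10 + j + j²)
L(q) = -7 + 6*q
u(Q) = 1 - Q/49 (u(Q) = Q/(-49) + Q/Q = Q*(-1/49) + 1 = -Q/49 + 1 = 1 - Q/49)
(u(-473) - 37320)*(L(M(-17)) + 79792) = ((1 - 1/49*(-473)) - 37320)*((-7 + 6*(10 - 17 + (-17)²)) + 79792) = ((1 + 473/49) - 37320)*((-7 + 6*(10 - 17 + 289)) + 79792) = (522/49 - 37320)*((-7 + 6*282) + 79792) = -1828158*((-7 + 1692) + 79792)/49 = -1828158*(1685 + 79792)/49 = -1828158/49*81477 = -148952829366/49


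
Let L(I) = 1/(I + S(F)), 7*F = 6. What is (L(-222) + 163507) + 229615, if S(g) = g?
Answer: 608552849/1548 ≈ 3.9312e+5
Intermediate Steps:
F = 6/7 (F = (⅐)*6 = 6/7 ≈ 0.85714)
L(I) = 1/(6/7 + I) (L(I) = 1/(I + 6/7) = 1/(6/7 + I))
(L(-222) + 163507) + 229615 = (7/(6 + 7*(-222)) + 163507) + 229615 = (7/(6 - 1554) + 163507) + 229615 = (7/(-1548) + 163507) + 229615 = (7*(-1/1548) + 163507) + 229615 = (-7/1548 + 163507) + 229615 = 253108829/1548 + 229615 = 608552849/1548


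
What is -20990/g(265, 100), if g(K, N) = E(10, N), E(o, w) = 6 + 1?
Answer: -20990/7 ≈ -2998.6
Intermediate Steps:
E(o, w) = 7
g(K, N) = 7
-20990/g(265, 100) = -20990/7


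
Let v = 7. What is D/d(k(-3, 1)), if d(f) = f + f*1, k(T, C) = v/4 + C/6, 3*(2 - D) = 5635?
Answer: -11258/23 ≈ -489.48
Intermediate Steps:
D = -5629/3 (D = 2 - ⅓*5635 = 2 - 5635/3 = -5629/3 ≈ -1876.3)
k(T, C) = 7/4 + C/6
d(f) = 2*f (d(f) = f + f = 2*f)
D/d(k(-3, 1)) = -5629*1/(2*(7/4 + (⅙)*1))/3 = -5629*1/(2*(7/4 + ⅙))/3 = -5629/(3*(2*(23/12))) = -5629/(3*23/6) = -5629/3*6/23 = -11258/23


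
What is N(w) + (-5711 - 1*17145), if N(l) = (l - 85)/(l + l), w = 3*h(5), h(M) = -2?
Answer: -274181/12 ≈ -22848.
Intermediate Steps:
w = -6 (w = 3*(-2) = -6)
N(l) = (-85 + l)/(2*l) (N(l) = (-85 + l)/((2*l)) = (-85 + l)*(1/(2*l)) = (-85 + l)/(2*l))
N(w) + (-5711 - 1*17145) = (½)*(-85 - 6)/(-6) + (-5711 - 1*17145) = (½)*(-⅙)*(-91) + (-5711 - 17145) = 91/12 - 22856 = -274181/12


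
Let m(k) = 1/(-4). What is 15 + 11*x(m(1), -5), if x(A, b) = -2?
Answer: -7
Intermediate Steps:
m(k) = -¼
15 + 11*x(m(1), -5) = 15 + 11*(-2) = 15 - 22 = -7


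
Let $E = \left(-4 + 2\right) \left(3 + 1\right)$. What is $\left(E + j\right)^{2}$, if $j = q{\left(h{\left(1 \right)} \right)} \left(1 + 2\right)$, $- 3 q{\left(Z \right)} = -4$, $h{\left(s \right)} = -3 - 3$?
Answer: $16$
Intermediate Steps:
$h{\left(s \right)} = -6$ ($h{\left(s \right)} = -3 - 3 = -6$)
$q{\left(Z \right)} = \frac{4}{3}$ ($q{\left(Z \right)} = \left(- \frac{1}{3}\right) \left(-4\right) = \frac{4}{3}$)
$j = 4$ ($j = \frac{4 \left(1 + 2\right)}{3} = \frac{4}{3} \cdot 3 = 4$)
$E = -8$ ($E = \left(-2\right) 4 = -8$)
$\left(E + j\right)^{2} = \left(-8 + 4\right)^{2} = \left(-4\right)^{2} = 16$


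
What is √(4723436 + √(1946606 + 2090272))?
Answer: √(4723436 + 9*√49838) ≈ 2173.8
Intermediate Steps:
√(4723436 + √(1946606 + 2090272)) = √(4723436 + √4036878) = √(4723436 + 9*√49838)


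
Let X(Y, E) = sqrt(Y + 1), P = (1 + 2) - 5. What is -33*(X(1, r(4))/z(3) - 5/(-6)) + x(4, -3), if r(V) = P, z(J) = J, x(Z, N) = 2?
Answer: -51/2 - 11*sqrt(2) ≈ -41.056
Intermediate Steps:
P = -2 (P = 3 - 5 = -2)
r(V) = -2
X(Y, E) = sqrt(1 + Y)
-33*(X(1, r(4))/z(3) - 5/(-6)) + x(4, -3) = -33*(sqrt(1 + 1)/3 - 5/(-6)) + 2 = -33*(sqrt(2)*(1/3) - 5*(-1/6)) + 2 = -33*(sqrt(2)/3 + 5/6) + 2 = -33*(5/6 + sqrt(2)/3) + 2 = (-55/2 - 11*sqrt(2)) + 2 = -51/2 - 11*sqrt(2)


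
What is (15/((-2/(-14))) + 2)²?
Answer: 11449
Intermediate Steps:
(15/((-2/(-14))) + 2)² = (15/((-2*(-1/14))) + 2)² = (15/(⅐) + 2)² = (15*7 + 2)² = (105 + 2)² = 107² = 11449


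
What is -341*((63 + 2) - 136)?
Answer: 24211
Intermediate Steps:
-341*((63 + 2) - 136) = -341*(65 - 136) = -341*(-71) = 24211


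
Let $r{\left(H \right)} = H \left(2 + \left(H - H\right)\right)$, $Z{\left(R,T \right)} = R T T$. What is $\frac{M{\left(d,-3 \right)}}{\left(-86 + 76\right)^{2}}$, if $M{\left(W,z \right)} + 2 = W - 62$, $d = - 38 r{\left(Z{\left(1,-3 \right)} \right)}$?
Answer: $- \frac{187}{25} \approx -7.48$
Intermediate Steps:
$Z{\left(R,T \right)} = R T^{2}$
$r{\left(H \right)} = 2 H$ ($r{\left(H \right)} = H \left(2 + 0\right) = H 2 = 2 H$)
$d = -684$ ($d = - 38 \cdot 2 \cdot 1 \left(-3\right)^{2} = - 38 \cdot 2 \cdot 1 \cdot 9 = - 38 \cdot 2 \cdot 9 = \left(-38\right) 18 = -684$)
$M{\left(W,z \right)} = -64 + W$ ($M{\left(W,z \right)} = -2 + \left(W - 62\right) = -2 + \left(-62 + W\right) = -64 + W$)
$\frac{M{\left(d,-3 \right)}}{\left(-86 + 76\right)^{2}} = \frac{-64 - 684}{\left(-86 + 76\right)^{2}} = - \frac{748}{\left(-10\right)^{2}} = - \frac{748}{100} = \left(-748\right) \frac{1}{100} = - \frac{187}{25}$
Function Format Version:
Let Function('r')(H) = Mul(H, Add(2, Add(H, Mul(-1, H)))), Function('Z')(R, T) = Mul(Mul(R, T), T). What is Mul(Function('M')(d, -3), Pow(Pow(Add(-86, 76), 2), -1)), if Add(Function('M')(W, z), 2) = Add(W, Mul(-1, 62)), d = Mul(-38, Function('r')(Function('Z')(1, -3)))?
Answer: Rational(-187, 25) ≈ -7.4800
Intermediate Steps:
Function('Z')(R, T) = Mul(R, Pow(T, 2))
Function('r')(H) = Mul(2, H) (Function('r')(H) = Mul(H, Add(2, 0)) = Mul(H, 2) = Mul(2, H))
d = -684 (d = Mul(-38, Mul(2, Mul(1, Pow(-3, 2)))) = Mul(-38, Mul(2, Mul(1, 9))) = Mul(-38, Mul(2, 9)) = Mul(-38, 18) = -684)
Function('M')(W, z) = Add(-64, W) (Function('M')(W, z) = Add(-2, Add(W, Mul(-1, 62))) = Add(-2, Add(W, -62)) = Add(-2, Add(-62, W)) = Add(-64, W))
Mul(Function('M')(d, -3), Pow(Pow(Add(-86, 76), 2), -1)) = Mul(Add(-64, -684), Pow(Pow(Add(-86, 76), 2), -1)) = Mul(-748, Pow(Pow(-10, 2), -1)) = Mul(-748, Pow(100, -1)) = Mul(-748, Rational(1, 100)) = Rational(-187, 25)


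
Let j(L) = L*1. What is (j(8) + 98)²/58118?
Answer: 5618/29059 ≈ 0.19333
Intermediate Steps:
j(L) = L
(j(8) + 98)²/58118 = (8 + 98)²/58118 = 106²*(1/58118) = 11236*(1/58118) = 5618/29059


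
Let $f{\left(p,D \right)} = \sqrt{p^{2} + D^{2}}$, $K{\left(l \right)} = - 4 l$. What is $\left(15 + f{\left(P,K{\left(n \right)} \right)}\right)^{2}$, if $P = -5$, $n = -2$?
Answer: $\left(15 + \sqrt{89}\right)^{2} \approx 597.02$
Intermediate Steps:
$f{\left(p,D \right)} = \sqrt{D^{2} + p^{2}}$
$\left(15 + f{\left(P,K{\left(n \right)} \right)}\right)^{2} = \left(15 + \sqrt{\left(\left(-4\right) \left(-2\right)\right)^{2} + \left(-5\right)^{2}}\right)^{2} = \left(15 + \sqrt{8^{2} + 25}\right)^{2} = \left(15 + \sqrt{64 + 25}\right)^{2} = \left(15 + \sqrt{89}\right)^{2}$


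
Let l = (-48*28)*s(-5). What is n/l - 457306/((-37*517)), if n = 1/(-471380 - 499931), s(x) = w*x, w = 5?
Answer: 1356787390759861/56754090254400 ≈ 23.906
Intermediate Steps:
s(x) = 5*x
n = -1/971311 (n = 1/(-971311) = -1/971311 ≈ -1.0295e-6)
l = 33600 (l = (-48*28)*(5*(-5)) = -1344*(-25) = 33600)
n/l - 457306/((-37*517)) = -1/971311/33600 - 457306/((-37*517)) = -1/971311*1/33600 - 457306/(-19129) = -1/32636049600 - 457306*(-1/19129) = -1/32636049600 + 457306/19129 = 1356787390759861/56754090254400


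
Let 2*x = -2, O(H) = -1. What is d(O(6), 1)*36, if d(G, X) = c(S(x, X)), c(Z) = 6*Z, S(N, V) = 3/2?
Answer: 324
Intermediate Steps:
x = -1 (x = (½)*(-2) = -1)
S(N, V) = 3/2 (S(N, V) = 3*(½) = 3/2)
d(G, X) = 9 (d(G, X) = 6*(3/2) = 9)
d(O(6), 1)*36 = 9*36 = 324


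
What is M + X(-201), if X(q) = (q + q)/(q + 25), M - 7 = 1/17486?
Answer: 7143075/769384 ≈ 9.2841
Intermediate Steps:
M = 122403/17486 (M = 7 + 1/17486 = 122403/17486 ≈ 7.0001)
X(q) = 2*q/(25 + q) (X(q) = (2*q)/(25 + q) = 2*q/(25 + q))
M + X(-201) = 122403/17486 + 2*(-201)/(25 - 201) = 122403/17486 + 2*(-201)/(-176) = 122403/17486 + 2*(-201)*(-1/176) = 122403/17486 + 201/88 = 7143075/769384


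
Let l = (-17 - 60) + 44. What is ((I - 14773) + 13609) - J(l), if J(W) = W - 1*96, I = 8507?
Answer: 7472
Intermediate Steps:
l = -33 (l = -77 + 44 = -33)
J(W) = -96 + W (J(W) = W - 96 = -96 + W)
((I - 14773) + 13609) - J(l) = ((8507 - 14773) + 13609) - (-96 - 33) = (-6266 + 13609) - 1*(-129) = 7343 + 129 = 7472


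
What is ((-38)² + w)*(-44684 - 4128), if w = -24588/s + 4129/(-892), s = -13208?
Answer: -25900767813693/368173 ≈ -7.0349e+7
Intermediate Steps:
w = -4075417/1472692 (w = -24588/(-13208) + 4129/(-892) = -24588*(-1/13208) + 4129*(-1/892) = 6147/3302 - 4129/892 = -4075417/1472692 ≈ -2.7673)
((-38)² + w)*(-44684 - 4128) = ((-38)² - 4075417/1472692)*(-44684 - 4128) = (1444 - 4075417/1472692)*(-48812) = (2122491831/1472692)*(-48812) = -25900767813693/368173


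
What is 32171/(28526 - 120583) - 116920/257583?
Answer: -19050007133/23712318231 ≈ -0.80338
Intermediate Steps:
32171/(28526 - 120583) - 116920/257583 = 32171/(-92057) - 116920*1/257583 = 32171*(-1/92057) - 116920/257583 = -32171/92057 - 116920/257583 = -19050007133/23712318231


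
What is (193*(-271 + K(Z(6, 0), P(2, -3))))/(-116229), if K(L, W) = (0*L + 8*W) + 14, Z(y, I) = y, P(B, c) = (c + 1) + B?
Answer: 49601/116229 ≈ 0.42675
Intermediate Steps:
P(B, c) = 1 + B + c (P(B, c) = (1 + c) + B = 1 + B + c)
K(L, W) = 14 + 8*W (K(L, W) = (0 + 8*W) + 14 = 8*W + 14 = 14 + 8*W)
(193*(-271 + K(Z(6, 0), P(2, -3))))/(-116229) = (193*(-271 + (14 + 8*(1 + 2 - 3))))/(-116229) = (193*(-271 + (14 + 8*0)))*(-1/116229) = (193*(-271 + (14 + 0)))*(-1/116229) = (193*(-271 + 14))*(-1/116229) = (193*(-257))*(-1/116229) = -49601*(-1/116229) = 49601/116229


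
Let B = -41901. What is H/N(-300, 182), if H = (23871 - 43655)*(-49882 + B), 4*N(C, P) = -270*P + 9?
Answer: -7263339488/49131 ≈ -1.4784e+5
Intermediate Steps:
N(C, P) = 9/4 - 135*P/2 (N(C, P) = (-270*P + 9)/4 = (9 - 270*P)/4 = 9/4 - 135*P/2)
H = 1815834872 (H = (23871 - 43655)*(-49882 - 41901) = -19784*(-91783) = 1815834872)
H/N(-300, 182) = 1815834872/(9/4 - 135/2*182) = 1815834872/(9/4 - 12285) = 1815834872/(-49131/4) = 1815834872*(-4/49131) = -7263339488/49131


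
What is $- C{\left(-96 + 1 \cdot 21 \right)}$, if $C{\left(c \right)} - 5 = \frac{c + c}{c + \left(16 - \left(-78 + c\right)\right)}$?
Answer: $- \frac{160}{47} \approx -3.4043$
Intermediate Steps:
$C{\left(c \right)} = 5 + \frac{c}{47}$ ($C{\left(c \right)} = 5 + \frac{c + c}{c + \left(16 - \left(-78 + c\right)\right)} = 5 + \frac{2 c}{c - \left(-94 + c\right)} = 5 + \frac{2 c}{94} = 5 + 2 c \frac{1}{94} = 5 + \frac{c}{47}$)
$- C{\left(-96 + 1 \cdot 21 \right)} = - (5 + \frac{-96 + 1 \cdot 21}{47}) = - (5 + \frac{-96 + 21}{47}) = - (5 + \frac{1}{47} \left(-75\right)) = - (5 - \frac{75}{47}) = \left(-1\right) \frac{160}{47} = - \frac{160}{47}$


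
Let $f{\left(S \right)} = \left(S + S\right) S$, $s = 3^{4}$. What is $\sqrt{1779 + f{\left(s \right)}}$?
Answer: $\sqrt{14901} \approx 122.07$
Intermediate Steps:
$s = 81$
$f{\left(S \right)} = 2 S^{2}$ ($f{\left(S \right)} = 2 S S = 2 S^{2}$)
$\sqrt{1779 + f{\left(s \right)}} = \sqrt{1779 + 2 \cdot 81^{2}} = \sqrt{1779 + 2 \cdot 6561} = \sqrt{1779 + 13122} = \sqrt{14901}$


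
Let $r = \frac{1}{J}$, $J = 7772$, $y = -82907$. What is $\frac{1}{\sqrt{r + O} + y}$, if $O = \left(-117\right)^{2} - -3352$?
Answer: $- \frac{644353204}{53421258641375} - \frac{2 \sqrt{257336074779}}{53421258641375} \approx -1.2081 \cdot 10^{-5}$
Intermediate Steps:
$r = \frac{1}{7772} \approx 0.00012867$
$O = 17041$ ($O = 13689 + 3352 = 17041$)
$\frac{1}{\sqrt{r + O} + y} = \frac{1}{\sqrt{\frac{1}{7772} + 17041} - 82907} = \frac{1}{\sqrt{\frac{132442653}{7772}} - 82907} = \frac{1}{\frac{\sqrt{257336074779}}{3886} - 82907} = \frac{1}{-82907 + \frac{\sqrt{257336074779}}{3886}}$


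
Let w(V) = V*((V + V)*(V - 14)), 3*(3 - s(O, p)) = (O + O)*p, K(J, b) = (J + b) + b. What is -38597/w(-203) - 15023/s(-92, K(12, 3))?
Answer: -268639211359/19798369542 ≈ -13.569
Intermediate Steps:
K(J, b) = J + 2*b
s(O, p) = 3 - 2*O*p/3 (s(O, p) = 3 - (O + O)*p/3 = 3 - 2*O*p/3)
w(V) = 2*V²*(-14 + V) (w(V) = V*((2*V)*(-14 + V)) = V*(2*V*(-14 + V)) = 2*V²*(-14 + V))
-38597/w(-203) - 15023/s(-92, K(12, 3)) = -38597*1/(82418*(-14 - 203)) - 15023/(3 - ⅔*(-92)*(12 + 2*3)) = -38597/(2*41209*(-217)) - 15023/(3 - ⅔*(-92)*(12 + 6)) = -38597/(-17884706) - 15023/(3 - ⅔*(-92)*18) = -38597*(-1/17884706) - 15023/(3 + 1104) = 38597/17884706 - 15023/1107 = -268639211359/19798369542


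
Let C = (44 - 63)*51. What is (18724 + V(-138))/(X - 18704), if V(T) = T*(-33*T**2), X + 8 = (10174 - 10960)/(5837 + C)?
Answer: -211137573400/45545401 ≈ -4635.8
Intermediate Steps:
C = -969 (C = -19*51 = -969)
X = -19865/2434 (X = -8 + (10174 - 10960)/(5837 - 969) = -8 - 786/4868 = -8 - 786*1/4868 = -8 - 393/2434 = -19865/2434 ≈ -8.1615)
V(T) = -33*T**3
(18724 + V(-138))/(X - 18704) = (18724 - 33*(-138)**3)/(-19865/2434 - 18704) = (18724 - 33*(-2628072))/(-45545401/2434) = (18724 + 86726376)*(-2434/45545401) = 86745100*(-2434/45545401) = -211137573400/45545401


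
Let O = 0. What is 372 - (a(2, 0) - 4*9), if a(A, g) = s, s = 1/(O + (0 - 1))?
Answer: 409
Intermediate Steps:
s = -1 (s = 1/(0 + (0 - 1)) = 1/(0 - 1) = 1/(-1) = -1)
a(A, g) = -1
372 - (a(2, 0) - 4*9) = 372 - (-1 - 4*9) = 372 - (-1 - 36) = 372 - 1*(-37) = 372 + 37 = 409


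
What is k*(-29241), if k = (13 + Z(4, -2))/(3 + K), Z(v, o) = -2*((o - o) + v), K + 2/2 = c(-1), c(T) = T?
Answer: -146205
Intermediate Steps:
K = -2 (K = -1 - 1 = -2)
Z(v, o) = -2*v (Z(v, o) = -2*(0 + v) = -2*v)
k = 5 (k = (13 - 2*4)/(3 - 2) = (13 - 8)/1 = 5*1 = 5)
k*(-29241) = 5*(-29241) = -146205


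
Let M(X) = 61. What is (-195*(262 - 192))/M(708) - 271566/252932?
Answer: -1734543663/7714426 ≈ -224.84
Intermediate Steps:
(-195*(262 - 192))/M(708) - 271566/252932 = -195*(262 - 192)/61 - 271566/252932 = -195*70*(1/61) - 271566*1/252932 = -13650*1/61 - 135783/126466 = -13650/61 - 135783/126466 = -1734543663/7714426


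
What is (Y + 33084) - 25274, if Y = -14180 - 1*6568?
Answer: -12938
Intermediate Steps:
Y = -20748 (Y = -14180 - 6568 = -20748)
(Y + 33084) - 25274 = (-20748 + 33084) - 25274 = 12336 - 25274 = -12938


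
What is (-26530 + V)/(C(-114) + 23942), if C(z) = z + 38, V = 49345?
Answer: 22815/23866 ≈ 0.95596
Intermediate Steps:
C(z) = 38 + z
(-26530 + V)/(C(-114) + 23942) = (-26530 + 49345)/((38 - 114) + 23942) = 22815/(-76 + 23942) = 22815/23866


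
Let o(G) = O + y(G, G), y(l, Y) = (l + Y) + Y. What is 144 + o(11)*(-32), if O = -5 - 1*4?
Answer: -624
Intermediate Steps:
O = -9 (O = -5 - 4 = -9)
y(l, Y) = l + 2*Y (y(l, Y) = (Y + l) + Y = l + 2*Y)
o(G) = -9 + 3*G (o(G) = -9 + (G + 2*G) = -9 + 3*G)
144 + o(11)*(-32) = 144 + (-9 + 3*11)*(-32) = 144 + (-9 + 33)*(-32) = 144 + 24*(-32) = 144 - 768 = -624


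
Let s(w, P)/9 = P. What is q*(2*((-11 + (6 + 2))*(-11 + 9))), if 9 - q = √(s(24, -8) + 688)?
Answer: 108 - 24*√154 ≈ -189.83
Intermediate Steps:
s(w, P) = 9*P
q = 9 - 2*√154 (q = 9 - √(9*(-8) + 688) = 9 - √(-72 + 688) = 9 - √616 = 9 - 2*√154 ≈ -15.819)
q*(2*((-11 + (6 + 2))*(-11 + 9))) = (9 - 2*√154)*(2*((-11 + (6 + 2))*(-11 + 9))) = (9 - 2*√154)*(2*((-11 + 8)*(-2))) = (9 - 2*√154)*(2*(-3*(-2))) = (9 - 2*√154)*(2*6) = (9 - 2*√154)*12 = 108 - 24*√154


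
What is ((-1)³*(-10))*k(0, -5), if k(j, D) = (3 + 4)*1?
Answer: 70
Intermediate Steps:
k(j, D) = 7 (k(j, D) = 7*1 = 7)
((-1)³*(-10))*k(0, -5) = ((-1)³*(-10))*7 = -1*(-10)*7 = 10*7 = 70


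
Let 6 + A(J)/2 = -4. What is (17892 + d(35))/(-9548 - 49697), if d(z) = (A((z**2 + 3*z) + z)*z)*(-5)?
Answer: -21392/59245 ≈ -0.36108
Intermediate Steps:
A(J) = -20 (A(J) = -12 + 2*(-4) = -12 - 8 = -20)
d(z) = 100*z (d(z) = -20*z*(-5) = 100*z)
(17892 + d(35))/(-9548 - 49697) = (17892 + 100*35)/(-9548 - 49697) = (17892 + 3500)/(-59245) = 21392*(-1/59245) = -21392/59245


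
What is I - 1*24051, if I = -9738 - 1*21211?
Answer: -55000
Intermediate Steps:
I = -30949 (I = -9738 - 21211 = -30949)
I - 1*24051 = -30949 - 1*24051 = -30949 - 24051 = -55000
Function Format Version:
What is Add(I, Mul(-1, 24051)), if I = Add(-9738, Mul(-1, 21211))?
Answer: -55000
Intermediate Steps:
I = -30949 (I = Add(-9738, -21211) = -30949)
Add(I, Mul(-1, 24051)) = Add(-30949, Mul(-1, 24051)) = Add(-30949, -24051) = -55000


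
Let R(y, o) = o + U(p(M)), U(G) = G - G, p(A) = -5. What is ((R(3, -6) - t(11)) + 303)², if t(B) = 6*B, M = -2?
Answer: 53361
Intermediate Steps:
U(G) = 0
R(y, o) = o (R(y, o) = o + 0 = o)
((R(3, -6) - t(11)) + 303)² = ((-6 - 6*11) + 303)² = ((-6 - 1*66) + 303)² = ((-6 - 66) + 303)² = (-72 + 303)² = 231² = 53361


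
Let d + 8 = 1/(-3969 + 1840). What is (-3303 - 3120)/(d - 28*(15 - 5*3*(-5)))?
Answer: 13674567/5382113 ≈ 2.5407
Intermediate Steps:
d = -17033/2129 (d = -8 + 1/(-3969 + 1840) = -8 + 1/(-2129) = -8 - 1/2129 = -17033/2129 ≈ -8.0005)
(-3303 - 3120)/(d - 28*(15 - 5*3*(-5))) = (-3303 - 3120)/(-17033/2129 - 28*(15 - 5*3*(-5))) = -6423/(-17033/2129 - 28*(15 - 15*(-5))) = -6423/(-17033/2129 - 28*(15 + 75)) = -6423/(-17033/2129 - 28*90) = -6423/(-17033/2129 - 2520) = -6423/(-5382113/2129) = -6423*(-2129/5382113) = 13674567/5382113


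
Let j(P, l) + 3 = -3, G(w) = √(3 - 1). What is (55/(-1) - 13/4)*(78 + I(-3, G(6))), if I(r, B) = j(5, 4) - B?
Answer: -4194 + 233*√2/4 ≈ -4111.6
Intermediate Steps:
G(w) = √2
j(P, l) = -6 (j(P, l) = -3 - 3 = -6)
I(r, B) = -6 - B
(55/(-1) - 13/4)*(78 + I(-3, G(6))) = (55/(-1) - 13/4)*(78 + (-6 - √2)) = (55*(-1) - 13*¼)*(72 - √2) = (-55 - 13/4)*(72 - √2) = -233*(72 - √2)/4 = -4194 + 233*√2/4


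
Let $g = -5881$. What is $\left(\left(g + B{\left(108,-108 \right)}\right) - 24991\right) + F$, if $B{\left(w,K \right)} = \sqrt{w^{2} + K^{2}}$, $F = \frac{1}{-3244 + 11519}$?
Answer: $- \frac{255465799}{8275} + 108 \sqrt{2} \approx -30719.0$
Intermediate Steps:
$F = \frac{1}{8275} \approx 0.00012085$
$B{\left(w,K \right)} = \sqrt{K^{2} + w^{2}}$
$\left(\left(g + B{\left(108,-108 \right)}\right) - 24991\right) + F = \left(\left(-5881 + \sqrt{\left(-108\right)^{2} + 108^{2}}\right) - 24991\right) + \frac{1}{8275} = \left(\left(-5881 + \sqrt{11664 + 11664}\right) - 24991\right) + \frac{1}{8275} = \left(\left(-5881 + \sqrt{23328}\right) - 24991\right) + \frac{1}{8275} = \left(\left(-5881 + 108 \sqrt{2}\right) - 24991\right) + \frac{1}{8275} = \left(-30872 + 108 \sqrt{2}\right) + \frac{1}{8275} = - \frac{255465799}{8275} + 108 \sqrt{2}$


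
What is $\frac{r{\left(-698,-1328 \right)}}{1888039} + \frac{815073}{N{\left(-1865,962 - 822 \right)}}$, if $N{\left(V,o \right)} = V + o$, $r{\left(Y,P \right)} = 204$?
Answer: $- \frac{512963086649}{1085622425} \approx -472.51$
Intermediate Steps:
$\frac{r{\left(-698,-1328 \right)}}{1888039} + \frac{815073}{N{\left(-1865,962 - 822 \right)}} = \frac{204}{1888039} + \frac{815073}{-1865 + \left(962 - 822\right)} = 204 \cdot \frac{1}{1888039} + \frac{815073}{-1865 + 140} = \frac{204}{1888039} + \frac{815073}{-1725} = \frac{204}{1888039} + 815073 \left(- \frac{1}{1725}\right) = \frac{204}{1888039} - \frac{271691}{575} = - \frac{512963086649}{1085622425}$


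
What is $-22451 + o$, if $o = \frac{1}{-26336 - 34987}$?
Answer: $- \frac{1376762674}{61323} \approx -22451.0$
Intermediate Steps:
$o = - \frac{1}{61323}$ ($o = \frac{1}{-61323} = - \frac{1}{61323} \approx -1.6307 \cdot 10^{-5}$)
$-22451 + o = -22451 - \frac{1}{61323} = - \frac{1376762674}{61323}$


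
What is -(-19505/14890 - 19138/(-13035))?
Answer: -6143429/38818230 ≈ -0.15826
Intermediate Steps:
-(-19505/14890 - 19138/(-13035)) = -(-19505*1/14890 - 19138*(-1/13035)) = -(-3901/2978 + 19138/13035) = -1*6143429/38818230 = -6143429/38818230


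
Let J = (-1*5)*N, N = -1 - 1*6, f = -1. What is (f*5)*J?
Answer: -175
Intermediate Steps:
N = -7 (N = -1 - 6 = -7)
J = 35 (J = -1*5*(-7) = -5*(-7) = 35)
(f*5)*J = -1*5*35 = -5*35 = -175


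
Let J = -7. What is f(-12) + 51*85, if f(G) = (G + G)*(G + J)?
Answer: 4791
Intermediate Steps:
f(G) = 2*G*(-7 + G) (f(G) = (G + G)*(G - 7) = (2*G)*(-7 + G) = 2*G*(-7 + G))
f(-12) + 51*85 = 2*(-12)*(-7 - 12) + 51*85 = 2*(-12)*(-19) + 4335 = 456 + 4335 = 4791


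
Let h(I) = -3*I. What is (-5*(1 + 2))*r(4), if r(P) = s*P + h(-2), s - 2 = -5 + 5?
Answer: -210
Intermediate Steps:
s = 2 (s = 2 + (-5 + 5) = 2 + 0 = 2)
r(P) = 6 + 2*P (r(P) = 2*P - 3*(-2) = 2*P + 6 = 6 + 2*P)
(-5*(1 + 2))*r(4) = (-5*(1 + 2))*(6 + 2*4) = (-5*3)*(6 + 8) = -15*14 = -210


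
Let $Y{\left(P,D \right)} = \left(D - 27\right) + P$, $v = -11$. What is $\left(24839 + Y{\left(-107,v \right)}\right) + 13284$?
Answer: $37978$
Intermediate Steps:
$Y{\left(P,D \right)} = -27 + D + P$ ($Y{\left(P,D \right)} = \left(-27 + D\right) + P = -27 + D + P$)
$\left(24839 + Y{\left(-107,v \right)}\right) + 13284 = \left(24839 - 145\right) + 13284 = 24694 + 13284 = 37978$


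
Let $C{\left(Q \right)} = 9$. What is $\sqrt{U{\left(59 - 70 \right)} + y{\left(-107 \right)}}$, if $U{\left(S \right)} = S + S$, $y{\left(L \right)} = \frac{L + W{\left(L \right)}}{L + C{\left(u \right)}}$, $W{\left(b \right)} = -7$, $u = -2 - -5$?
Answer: $\frac{i \sqrt{1021}}{7} \approx 4.5647 i$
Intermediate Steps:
$u = 3$ ($u = -2 + 5 = 3$)
$y{\left(L \right)} = \frac{-7 + L}{9 + L}$ ($y{\left(L \right)} = \frac{L - 7}{L + 9} = \frac{-7 + L}{9 + L}$)
$U{\left(S \right)} = 2 S$
$\sqrt{U{\left(59 - 70 \right)} + y{\left(-107 \right)}} = \sqrt{2 \left(59 - 70\right) + \frac{-7 - 107}{9 - 107}} = \sqrt{2 \left(-11\right) + \frac{1}{-98} \left(-114\right)} = \sqrt{-22 - - \frac{57}{49}} = \sqrt{-22 + \frac{57}{49}} = \sqrt{- \frac{1021}{49}} = \frac{i \sqrt{1021}}{7}$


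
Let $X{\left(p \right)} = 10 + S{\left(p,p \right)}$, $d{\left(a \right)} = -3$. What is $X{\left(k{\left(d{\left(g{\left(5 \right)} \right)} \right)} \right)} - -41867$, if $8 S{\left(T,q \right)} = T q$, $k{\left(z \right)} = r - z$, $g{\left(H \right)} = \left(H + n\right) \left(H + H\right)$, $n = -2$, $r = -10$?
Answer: $\frac{335065}{8} \approx 41883.0$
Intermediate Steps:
$g{\left(H \right)} = 2 H \left(-2 + H\right)$ ($g{\left(H \right)} = \left(H - 2\right) \left(H + H\right) = \left(-2 + H\right) 2 H = 2 H \left(-2 + H\right)$)
$k{\left(z \right)} = -10 - z$
$S{\left(T,q \right)} = \frac{T q}{8}$
$X{\left(p \right)} = 10 + \frac{p^{2}}{8}$ ($X{\left(p \right)} = 10 + \frac{p p}{8} = 10 + \frac{p^{2}}{8}$)
$X{\left(k{\left(d{\left(g{\left(5 \right)} \right)} \right)} \right)} - -41867 = \left(10 + \frac{\left(-10 - -3\right)^{2}}{8}\right) - -41867 = \left(10 + \frac{\left(-10 + 3\right)^{2}}{8}\right) + 41867 = \left(10 + \frac{\left(-7\right)^{2}}{8}\right) + 41867 = \left(10 + \frac{1}{8} \cdot 49\right) + 41867 = \left(10 + \frac{49}{8}\right) + 41867 = \frac{129}{8} + 41867 = \frac{335065}{8}$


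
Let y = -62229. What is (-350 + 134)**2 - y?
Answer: 108885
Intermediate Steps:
(-350 + 134)**2 - y = (-350 + 134)**2 - 1*(-62229) = (-216)**2 + 62229 = 46656 + 62229 = 108885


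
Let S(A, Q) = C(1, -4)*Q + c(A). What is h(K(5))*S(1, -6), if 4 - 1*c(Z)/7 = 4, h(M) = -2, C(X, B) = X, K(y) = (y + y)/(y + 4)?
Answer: 12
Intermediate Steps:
K(y) = 2*y/(4 + y) (K(y) = (2*y)/(4 + y) = 2*y/(4 + y))
c(Z) = 0 (c(Z) = 28 - 7*4 = 28 - 28 = 0)
S(A, Q) = Q (S(A, Q) = 1*Q + 0 = Q + 0 = Q)
h(K(5))*S(1, -6) = -2*(-6) = 12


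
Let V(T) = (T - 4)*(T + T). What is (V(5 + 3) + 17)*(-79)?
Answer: -6399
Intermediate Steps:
V(T) = 2*T*(-4 + T) (V(T) = (-4 + T)*(2*T) = 2*T*(-4 + T))
(V(5 + 3) + 17)*(-79) = (2*(5 + 3)*(-4 + (5 + 3)) + 17)*(-79) = (2*8*(-4 + 8) + 17)*(-79) = (2*8*4 + 17)*(-79) = (64 + 17)*(-79) = 81*(-79) = -6399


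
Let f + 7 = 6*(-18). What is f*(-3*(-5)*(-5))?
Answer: 8625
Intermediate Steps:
f = -115 (f = -7 + 6*(-18) = -7 - 108 = -115)
f*(-3*(-5)*(-5)) = -115*(-3*(-5))*(-5) = -1725*(-5) = -115*(-75) = 8625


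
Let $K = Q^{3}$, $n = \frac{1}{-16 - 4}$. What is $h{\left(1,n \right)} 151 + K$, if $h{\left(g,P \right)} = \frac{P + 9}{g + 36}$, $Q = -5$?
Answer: $- \frac{65471}{740} \approx -88.474$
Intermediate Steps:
$n = - \frac{1}{20}$ ($n = \frac{1}{-20} = - \frac{1}{20} \approx -0.05$)
$h{\left(g,P \right)} = \frac{9 + P}{36 + g}$
$K = -125$ ($K = \left(-5\right)^{3} = -125$)
$h{\left(1,n \right)} 151 + K = \frac{9 - \frac{1}{20}}{36 + 1} \cdot 151 - 125 = \frac{1}{37} \cdot \frac{179}{20} \cdot 151 - 125 = \frac{179}{740} \cdot 151 - 125 = \frac{27029}{740} - 125 = - \frac{65471}{740}$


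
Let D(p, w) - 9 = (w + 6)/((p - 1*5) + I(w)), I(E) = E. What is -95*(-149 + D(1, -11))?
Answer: 39805/3 ≈ 13268.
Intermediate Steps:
D(p, w) = 9 + (6 + w)/(-5 + p + w) (D(p, w) = 9 + (w + 6)/((p - 1*5) + w) = 9 + (6 + w)/((p - 5) + w) = 9 + (6 + w)/((-5 + p) + w) = 9 + (6 + w)/(-5 + p + w))
-95*(-149 + D(1, -11)) = -95*(-149 + (-39 + 9*1 + 10*(-11))/(-5 + 1 - 11)) = -95*(-149 + (-39 + 9 - 110)/(-15)) = -95*(-149 - 1/15*(-140)) = -95*(-149 + 28/3) = -95*(-419/3) = 39805/3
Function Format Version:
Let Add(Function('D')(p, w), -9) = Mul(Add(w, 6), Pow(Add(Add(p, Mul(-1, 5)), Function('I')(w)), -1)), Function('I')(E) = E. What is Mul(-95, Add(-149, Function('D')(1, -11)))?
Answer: Rational(39805, 3) ≈ 13268.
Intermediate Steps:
Function('D')(p, w) = Add(9, Mul(Pow(Add(-5, p, w), -1), Add(6, w))) (Function('D')(p, w) = Add(9, Mul(Add(w, 6), Pow(Add(Add(p, Mul(-1, 5)), w), -1))) = Add(9, Mul(Add(6, w), Pow(Add(Add(p, -5), w), -1))) = Add(9, Mul(Add(6, w), Pow(Add(Add(-5, p), w), -1))) = Add(9, Mul(Add(6, w), Pow(Add(-5, p, w), -1))) = Add(9, Mul(Pow(Add(-5, p, w), -1), Add(6, w))))
Mul(-95, Add(-149, Function('D')(1, -11))) = Mul(-95, Add(-149, Mul(Pow(Add(-5, 1, -11), -1), Add(-39, Mul(9, 1), Mul(10, -11))))) = Mul(-95, Add(-149, Mul(Pow(-15, -1), Add(-39, 9, -110)))) = Mul(-95, Add(-149, Mul(Rational(-1, 15), -140))) = Mul(-95, Add(-149, Rational(28, 3))) = Mul(-95, Rational(-419, 3)) = Rational(39805, 3)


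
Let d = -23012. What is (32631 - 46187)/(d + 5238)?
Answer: 6778/8887 ≈ 0.76269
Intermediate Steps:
(32631 - 46187)/(d + 5238) = (32631 - 46187)/(-23012 + 5238) = -13556/(-17774) = -13556*(-1/17774) = 6778/8887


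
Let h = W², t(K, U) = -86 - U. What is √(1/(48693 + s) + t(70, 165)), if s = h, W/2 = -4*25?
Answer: I*√16318003486/8063 ≈ 15.843*I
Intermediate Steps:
W = -200 (W = 2*(-4*25) = 2*(-100) = -200)
h = 40000 (h = (-200)² = 40000)
s = 40000
√(1/(48693 + s) + t(70, 165)) = √(1/(48693 + 40000) + (-86 - 1*165)) = √(1/88693 + (-86 - 165)) = √(1/88693 - 251) = √(-22261942/88693) = I*√16318003486/8063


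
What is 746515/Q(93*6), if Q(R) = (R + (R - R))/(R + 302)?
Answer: 321001450/279 ≈ 1.1505e+6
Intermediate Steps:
Q(R) = R/(302 + R) (Q(R) = (R + 0)/(302 + R) = R/(302 + R))
746515/Q(93*6) = 746515/(((93*6)/(302 + 93*6))) = 746515/((558/(302 + 558))) = 746515/((558/860)) = 746515/((558*(1/860))) = 746515/(279/430) = 746515*(430/279) = 321001450/279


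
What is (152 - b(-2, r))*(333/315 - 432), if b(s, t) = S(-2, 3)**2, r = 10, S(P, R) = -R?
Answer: -2156869/35 ≈ -61625.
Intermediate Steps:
b(s, t) = 9 (b(s, t) = (-1*3)**2 = (-3)**2 = 9)
(152 - b(-2, r))*(333/315 - 432) = (152 - 1*9)*(333/315 - 432) = (152 - 9)*(333*(1/315) - 432) = 143*(37/35 - 432) = 143*(-15083/35) = -2156869/35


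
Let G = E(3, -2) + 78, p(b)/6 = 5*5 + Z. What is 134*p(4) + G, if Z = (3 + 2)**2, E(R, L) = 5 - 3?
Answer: 40280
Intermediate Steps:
E(R, L) = 2
Z = 25 (Z = 5**2 = 25)
p(b) = 300 (p(b) = 6*(5*5 + 25) = 6*(25 + 25) = 6*50 = 300)
G = 80 (G = 2 + 78 = 80)
134*p(4) + G = 134*300 + 80 = 40200 + 80 = 40280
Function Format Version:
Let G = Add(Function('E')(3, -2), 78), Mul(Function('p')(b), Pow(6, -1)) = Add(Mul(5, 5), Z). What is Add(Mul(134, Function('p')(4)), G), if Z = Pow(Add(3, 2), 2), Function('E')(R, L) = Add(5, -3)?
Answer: 40280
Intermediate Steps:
Function('E')(R, L) = 2
Z = 25 (Z = Pow(5, 2) = 25)
Function('p')(b) = 300 (Function('p')(b) = Mul(6, Add(Mul(5, 5), 25)) = Mul(6, Add(25, 25)) = Mul(6, 50) = 300)
G = 80 (G = Add(2, 78) = 80)
Add(Mul(134, Function('p')(4)), G) = Add(Mul(134, 300), 80) = Add(40200, 80) = 40280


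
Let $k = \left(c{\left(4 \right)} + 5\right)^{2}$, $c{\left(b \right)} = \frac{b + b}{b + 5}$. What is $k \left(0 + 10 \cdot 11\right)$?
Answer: $\frac{308990}{81} \approx 3814.7$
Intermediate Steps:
$c{\left(b \right)} = \frac{2 b}{5 + b}$
$k = \frac{2809}{81}$ ($k = \left(2 \cdot 4 \frac{1}{5 + 4} + 5\right)^{2} = \left(2 \cdot 4 \cdot \frac{1}{9} + 5\right)^{2} = \left(\frac{8}{9} + 5\right)^{2} = \left(\frac{53}{9}\right)^{2} = \frac{2809}{81} \approx 34.679$)
$k \left(0 + 10 \cdot 11\right) = \frac{2809 \left(0 + 10 \cdot 11\right)}{81} = \frac{2809 \left(0 + 110\right)}{81} = \frac{2809}{81} \cdot 110 = \frac{308990}{81}$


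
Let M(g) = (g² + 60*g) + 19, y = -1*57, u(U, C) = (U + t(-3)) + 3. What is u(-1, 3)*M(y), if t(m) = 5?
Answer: -1064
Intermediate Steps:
u(U, C) = 8 + U (u(U, C) = (U + 5) + 3 = (5 + U) + 3 = 8 + U)
y = -57
M(g) = 19 + g² + 60*g
u(-1, 3)*M(y) = (8 - 1)*(19 + (-57)² + 60*(-57)) = 7*(19 + 3249 - 3420) = 7*(-152) = -1064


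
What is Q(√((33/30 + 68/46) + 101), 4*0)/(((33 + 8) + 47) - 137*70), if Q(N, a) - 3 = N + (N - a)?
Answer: -3/9502 - 3*√608810/1092730 ≈ -0.0024579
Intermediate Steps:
Q(N, a) = 3 - a + 2*N (Q(N, a) = 3 + (N + (N - a)) = 3 + (-a + 2*N) = 3 - a + 2*N)
Q(√((33/30 + 68/46) + 101), 4*0)/(((33 + 8) + 47) - 137*70) = (3 - 4*0 + 2*√((33/30 + 68/46) + 101))/(((33 + 8) + 47) - 137*70) = (3 - 1*0 + 2*√((33*(1/30) + 68*(1/46)) + 101))/((41 + 47) - 9590) = (3 + 0 + 2*√((11/10 + 34/23) + 101))/(88 - 9590) = (3 + 0 + 2*√(593/230 + 101))/(-9502) = (3 + 0 + 2*√(23823/230))*(-1/9502) = (3 + 0 + 2*(3*√608810/230))*(-1/9502) = (3 + 0 + 3*√608810/115)*(-1/9502) = (3 + 3*√608810/115)*(-1/9502) = -3/9502 - 3*√608810/1092730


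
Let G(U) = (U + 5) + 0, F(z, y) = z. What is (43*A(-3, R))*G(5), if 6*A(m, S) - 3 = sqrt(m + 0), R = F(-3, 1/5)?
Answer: 215 + 215*I*sqrt(3)/3 ≈ 215.0 + 124.13*I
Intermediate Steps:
R = -3
A(m, S) = 1/2 + sqrt(m)/6 (A(m, S) = 1/2 + sqrt(m + 0)/6 = 1/2 + sqrt(m)/6)
G(U) = 5 + U (G(U) = (5 + U) + 0 = 5 + U)
(43*A(-3, R))*G(5) = (43*(1/2 + sqrt(-3)/6))*(5 + 5) = (43*(1/2 + (I*sqrt(3))/6))*10 = (43*(1/2 + I*sqrt(3)/6))*10 = (43/2 + 43*I*sqrt(3)/6)*10 = 215 + 215*I*sqrt(3)/3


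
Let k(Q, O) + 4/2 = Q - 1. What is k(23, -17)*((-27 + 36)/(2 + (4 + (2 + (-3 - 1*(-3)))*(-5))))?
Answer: -45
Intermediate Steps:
k(Q, O) = -3 + Q (k(Q, O) = -2 + (Q - 1) = -2 + (-1 + Q) = -3 + Q)
k(23, -17)*((-27 + 36)/(2 + (4 + (2 + (-3 - 1*(-3)))*(-5)))) = (-3 + 23)*((-27 + 36)/(2 + (4 + (2 + (-3 - 1*(-3)))*(-5)))) = 20*(9/(2 + (4 + (2 + (-3 + 3))*(-5)))) = 20*(9/(2 + (4 + (2 + 0)*(-5)))) = 20*(9/(2 + (4 + 2*(-5)))) = 20*(9/(2 + (4 - 10))) = 20*(9/(2 - 6)) = 20*(9/(-4)) = 20*(9*(-¼)) = 20*(-9/4) = -45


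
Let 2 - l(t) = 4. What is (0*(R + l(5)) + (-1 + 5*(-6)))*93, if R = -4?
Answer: -2883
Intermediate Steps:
l(t) = -2 (l(t) = 2 - 1*4 = 2 - 4 = -2)
(0*(R + l(5)) + (-1 + 5*(-6)))*93 = (0*(-4 - 2) + (-1 + 5*(-6)))*93 = (0*(-6) + (-1 - 30))*93 = (0 - 31)*93 = -31*93 = -2883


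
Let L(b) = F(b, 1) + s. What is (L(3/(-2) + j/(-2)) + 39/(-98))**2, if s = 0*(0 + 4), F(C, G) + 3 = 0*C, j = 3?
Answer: 110889/9604 ≈ 11.546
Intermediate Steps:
F(C, G) = -3 (F(C, G) = -3 + 0*C = -3 + 0 = -3)
s = 0 (s = 0*4 = 0)
L(b) = -3 (L(b) = -3 + 0 = -3)
(L(3/(-2) + j/(-2)) + 39/(-98))**2 = (-3 + 39/(-98))**2 = (-3 + 39*(-1/98))**2 = (-3 - 39/98)**2 = (-333/98)**2 = 110889/9604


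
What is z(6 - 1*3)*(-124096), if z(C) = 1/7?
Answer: -17728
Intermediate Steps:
z(C) = ⅐
z(6 - 1*3)*(-124096) = (⅐)*(-124096) = -17728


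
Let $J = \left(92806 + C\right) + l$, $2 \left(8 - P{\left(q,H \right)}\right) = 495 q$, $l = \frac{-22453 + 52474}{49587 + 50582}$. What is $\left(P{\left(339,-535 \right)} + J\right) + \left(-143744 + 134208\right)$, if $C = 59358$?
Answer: $\frac{11766611965}{200338} \approx 58734.0$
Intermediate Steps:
$l = \frac{30021}{100169} \approx 0.2997$
$P{\left(q,H \right)} = 8 - \frac{495 q}{2}$
$J = \frac{15242145737}{100169}$ ($J = \left(92806 + 59358\right) + \frac{30021}{100169} = 152164 + \frac{30021}{100169} = \frac{15242145737}{100169} \approx 1.5216 \cdot 10^{5}$)
$\left(P{\left(339,-535 \right)} + J\right) + \left(-143744 + 134208\right) = \left(\left(8 - \frac{167805}{2}\right) + \frac{15242145737}{100169}\right) + \left(-143744 + 134208\right) = \left(\left(8 - \frac{167805}{2}\right) + \frac{15242145737}{100169}\right) - 9536 = \left(- \frac{167789}{2} + \frac{15242145737}{100169}\right) - 9536 = \frac{13677035133}{200338} - 9536 = \frac{11766611965}{200338}$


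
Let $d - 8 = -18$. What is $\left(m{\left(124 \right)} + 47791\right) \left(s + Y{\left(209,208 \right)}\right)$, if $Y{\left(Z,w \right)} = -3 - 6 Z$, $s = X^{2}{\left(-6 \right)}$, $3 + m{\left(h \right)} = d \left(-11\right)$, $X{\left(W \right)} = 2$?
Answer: $-60016194$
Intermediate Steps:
$d = -10$ ($d = 8 - 18 = -10$)
$m{\left(h \right)} = 107$ ($m{\left(h \right)} = -3 - -110 = -3 + 110 = 107$)
$s = 4$ ($s = 2^{2} = 4$)
$\left(m{\left(124 \right)} + 47791\right) \left(s + Y{\left(209,208 \right)}\right) = \left(107 + 47791\right) \left(4 - 1257\right) = 47898 \left(4 - 1257\right) = 47898 \left(-1253\right) = -60016194$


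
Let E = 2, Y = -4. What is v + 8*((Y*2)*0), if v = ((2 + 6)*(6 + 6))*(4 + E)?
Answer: 576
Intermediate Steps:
v = 576 (v = ((2 + 6)*(6 + 6))*(4 + 2) = (8*12)*6 = 96*6 = 576)
v + 8*((Y*2)*0) = 576 + 8*(-4*2*0) = 576 + 8*(-8*0) = 576 + 8*0 = 576 + 0 = 576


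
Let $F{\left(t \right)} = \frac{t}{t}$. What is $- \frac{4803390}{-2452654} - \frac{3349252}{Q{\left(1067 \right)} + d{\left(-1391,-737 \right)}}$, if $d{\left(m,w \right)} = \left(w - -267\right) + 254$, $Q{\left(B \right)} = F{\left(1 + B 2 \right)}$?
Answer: $\frac{4107794521829}{263660305} \approx 15580.0$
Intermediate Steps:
$F{\left(t \right)} = 1$
$Q{\left(B \right)} = 1$
$d{\left(m,w \right)} = 521 + w$ ($d{\left(m,w \right)} = \left(w + 267\right) + 254 = \left(267 + w\right) + 254 = 521 + w$)
$- \frac{4803390}{-2452654} - \frac{3349252}{Q{\left(1067 \right)} + d{\left(-1391,-737 \right)}} = - \frac{4803390}{-2452654} - \frac{3349252}{1 + \left(521 - 737\right)} = \left(-4803390\right) \left(- \frac{1}{2452654}\right) - \frac{3349252}{1 - 216} = \frac{2401695}{1226327} - \frac{3349252}{-215} = \frac{2401695}{1226327} - - \frac{3349252}{215} = \frac{2401695}{1226327} + \frac{3349252}{215} = \frac{4107794521829}{263660305}$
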